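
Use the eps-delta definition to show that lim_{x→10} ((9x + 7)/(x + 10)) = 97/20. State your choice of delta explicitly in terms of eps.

delta = min(10, (200/83)eps)

Fix eps > 0. We want delta > 0 with 0 < |x − 10| < delta ⇒ |(9x + 7)/(x + 10) − (97/20)| < eps.
Combining over a common denominator, (9x + 7)/(x + 10) − (97/20) = [(9x + 7)·20 − 97·(x + 10)] / [20·(x + 10)] = 83(x − 10) / (20(x + 10)).
So |(9x + 7)/(x + 10) − (97/20)| = 83|x − 10| / (20·|x + 10|).
Restrict delta ≤ 10. Then |x − 10| < 10 gives |x + 10| = |(x − 10) + 20| ≥ 20 − 10 = 10.
Hence |(9x + 7)/(x + 10) − (97/20)| < 83|x − 10|/(20·10) = (83/200)|x − 10|, which is < eps once |x − 10| < (200/83)eps.
Take delta = min(10, (200/83)eps). Then 0 < |x − 10| < delta forces both bounds, so |(9x + 7)/(x + 10) − (97/20)| < eps.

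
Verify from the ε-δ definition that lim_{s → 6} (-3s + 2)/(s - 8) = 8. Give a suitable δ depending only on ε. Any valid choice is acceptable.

Suppose ε > 0. We want δ > 0 with 0 < |s − 6| < δ ⇒ |(-3s + 2)/(s - 8) − 8| < ε.
Combining over a common denominator, (-3s + 2)/(s - 8) − 8 = [(-3s + 2)·(-2) − (-16)·(s - 8)] / [(-2)·(s - 8)] = 22(s − 6) / ((-2)(s - 8)).
So |(-3s + 2)/(s - 8) − 8| = 22|s − 6| / (2·|s − 8|).
Restrict δ ≤ 1. Then |s − 6| < 1 gives |s − 8| = |(s − 6) + (-2)| ≥ 2 − 1 = 1.
Hence |(-3s + 2)/(s - 8) − 8| < 22|s − 6|/(2·1) = 11|s − 6|, which is < ε once |s − 6| < (1/11)ε.
Take δ = min(1, (1/11)ε). Then 0 < |s − 6| < δ forces both bounds, so |(-3s + 2)/(s - 8) − 8| < ε.

δ = min(1, (1/11)ε)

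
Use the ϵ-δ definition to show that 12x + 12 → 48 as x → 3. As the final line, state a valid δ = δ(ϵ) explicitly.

Let ϵ > 0 be given. We need δ > 0 so that 0 < |x − 3| < δ implies |(12x + 12) − 48| < ϵ.
Since (12x + 12) − 48 = 12(x − 3), we have |(12x + 12) − 48| = 12|x − 3|.
Thus it suffices that |x − 3| < ϵ/12.
Choosing δ = ϵ/12 gives |(12x + 12) − 48| = 12|x − 3| < ϵ whenever |x − 3| < δ.

δ = ϵ/12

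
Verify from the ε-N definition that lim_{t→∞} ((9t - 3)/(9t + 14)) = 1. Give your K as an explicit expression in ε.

Suppose ε > 0. We seek K > 0 such that t > K implies |(9t - 3)/(9t + 14) − 1| < ε.
(9t - 3)/(9t + 14) − 1 = (9(9t - 3) − 9(9t + 14)) / (9(9t + 14)) = -153/(9(9t + 14)).
For t > 0 we have 9t + 14 > 9t, so |(9t - 3)/(9t + 14) − 1| = 153/(9(9t + 14)) < 153/(9·9t) = (17/9)/t.
Thus |(9t - 3)/(9t + 14) − 1| < ε whenever t > (17/9)/ε.
Take K = (17/9)/ε. If t > K then |(9t - 3)/(9t + 14) − 1| < (17/9)/t < ε.

K = (17/9)/ε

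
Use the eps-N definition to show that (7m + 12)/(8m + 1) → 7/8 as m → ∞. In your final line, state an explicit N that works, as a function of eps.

Fix eps > 0. For m ≥ 1, |(7m + 12)/(8m + 1) − (7/8)| = |89|/(8(8m + 1)) = 89/(8(8m + 1)).
Since 8m + 1 ≥ 8m for m ≥ 1, this is ≤ 89/(8·8m) = (89/64)/m.
So |(7m + 12)/(8m + 1) − (7/8)| < eps whenever m > (89/64)/eps.
Take N = (89/64)/eps. If m > N then |(7m + 12)/(8m + 1) − (7/8)| ≤ (89/64)/m < eps.

N = (89/64)/eps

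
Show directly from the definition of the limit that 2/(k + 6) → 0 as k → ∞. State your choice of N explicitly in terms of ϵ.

N = 2/ϵ

Let ϵ > 0. For k ≥ 1, |2/(k + 6) − 0| = 2/(k + 6) ≤ 2/k.
We need 2/k < ϵ, i.e. k > 2/ϵ.
Take N = 2/ϵ. If k > N then |2/(k + 6)| ≤ 2/k < ϵ.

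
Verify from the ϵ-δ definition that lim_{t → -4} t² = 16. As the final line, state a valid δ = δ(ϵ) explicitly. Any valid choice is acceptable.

δ = min(1, ϵ/9)

Let ϵ > 0 be given. We seek δ > 0 with 0 < |t + 4| < δ ⇒ |t² − 16| < ϵ.
Factor: t² − 16 = (t + 4)(t - 4), so |t² − 16| = |t + 4|·|t - 4|.
Restrict δ ≤ 1. Then |t + 4| < 1 gives |t| < 5, so by the triangle inequality |t - 4| ≤ 5 + 4 = 9.
Hence |t² − 16| ≤ 9|t + 4|, which is < ϵ once |t + 4| < ϵ/9.
Take δ = min(1, ϵ/9). If 0 < |t + 4| < δ then both bounds hold and |t² − 16| ≤ 9|t + 4| < 9·(ϵ/9) = ϵ.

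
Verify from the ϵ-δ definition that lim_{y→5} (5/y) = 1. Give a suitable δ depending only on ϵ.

δ = min(5/2, (5/2)ϵ)

Let ϵ > 0 be given. We seek δ > 0 such that 0 < |y − 5| < δ implies |5/y − 1| < ϵ.
|5/y − 1| = 5·|5 − y|/(5·|y|) = 5|y − 5|/(5|y|).
Require δ ≤ 5/2 so that |y| > 5 − 5/2 = 5/2, hence 5|y| > 25/2.
Then |5/y − 1| < 5|y − 5|/(25/2), which is < ϵ when |y − 5| < (5/2)ϵ.
Take δ = min(5/2, (5/2)ϵ). Then 0 < |y − 5| < δ gives both |y − 5| < 5/2 and |y − 5| < (5/2)ϵ, so |5/y − 1| < ϵ.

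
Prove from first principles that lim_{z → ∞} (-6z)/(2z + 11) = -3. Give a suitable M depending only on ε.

M = (33/2)/ε

Let ε > 0 be given. We seek M > 0 such that z > M implies |(-6z)/(2z + 11) + 3| < ε.
(-6z)/(2z + 11) + 3 = (2(-6z) − (-6)(2z + 11)) / (2(2z + 11)) = 66/(2(2z + 11)).
For z > 0 we have 2z + 11 > 2z, so |(-6z)/(2z + 11) + 3| = 66/(2(2z + 11)) < 66/(2·2z) = (33/2)/z.
Thus |(-6z)/(2z + 11) + 3| < ε whenever z > (33/2)/ε.
Take M = (33/2)/ε. If z > M then |(-6z)/(2z + 11) + 3| < (33/2)/z < ε.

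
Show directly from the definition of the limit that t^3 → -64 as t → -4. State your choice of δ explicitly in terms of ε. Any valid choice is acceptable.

δ = min(1, ε/61)

Fix ε > 0. We seek δ > 0 with 0 < |t + 4| < δ ⇒ |t^3 + 64| < ε.
Factor: t^3 + 64 = (t + 4)(t^2 - 4t + 16), so |t^3 + 64| = |t + 4|·|t^2 - 4t + 16|.
Restrict δ ≤ 1. Then |t + 4| < 1 gives |t| < 5, so by the triangle inequality |t^2 - 4t + 16| ≤ 5^2 + 4·5 + 16 = 61.
Hence |t^3 + 64| ≤ 61|t + 4|, which is < ε once |t + 4| < ε/61.
Take δ = min(1, ε/61). If 0 < |t + 4| < δ then both bounds hold and |t^3 + 64| ≤ 61|t + 4| < 61·(ε/61) = ε.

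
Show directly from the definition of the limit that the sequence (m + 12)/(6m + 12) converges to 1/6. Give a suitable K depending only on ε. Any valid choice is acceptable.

Fix ε > 0. For m ≥ 1, |(m + 12)/(6m + 12) − (1/6)| = |60|/(6(6m + 12)) = 60/(6(6m + 12)).
Since 6m + 12 ≥ 6m for m ≥ 1, this is ≤ 60/(6·6m) = (5/3)/m.
So |(m + 12)/(6m + 12) − (1/6)| < ε whenever m > (5/3)/ε.
Take K = (5/3)/ε. If m > K then |(m + 12)/(6m + 12) − (1/6)| ≤ (5/3)/m < ε.

K = (5/3)/ε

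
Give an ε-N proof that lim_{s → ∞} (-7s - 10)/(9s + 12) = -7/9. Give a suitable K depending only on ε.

K = (2/27)/ε

Fix ε > 0. We seek K > 0 such that s > K implies |(-7s - 10)/(9s + 12) + 7/9| < ε.
(-7s - 10)/(9s + 12) + 7/9 = (9(-7s - 10) − (-7)(9s + 12)) / (9(9s + 12)) = -6/(9(9s + 12)).
For s > 0 we have 9s + 12 > 9s, so |(-7s - 10)/(9s + 12) + 7/9| = 6/(9(9s + 12)) < 6/(9·9s) = (2/27)/s.
Thus |(-7s - 10)/(9s + 12) + 7/9| < ε whenever s > (2/27)/ε.
Take K = (2/27)/ε. If s > K then |(-7s - 10)/(9s + 12) + 7/9| < (2/27)/s < ε.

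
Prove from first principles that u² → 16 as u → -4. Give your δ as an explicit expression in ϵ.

δ = min(2, ϵ/10)

Let ϵ > 0. We seek δ > 0 with 0 < |u + 4| < δ ⇒ |u² − 16| < ϵ.
Factor: u² − 16 = (u + 4)(u - 4), so |u² − 16| = |u + 4|·|u - 4|.
Impose δ ≤ 2 so that |u| < 6; then |u - 4| ≤ 10.
Hence |u² − 16| ≤ 10|u + 4|, which is < ϵ once |u + 4| < ϵ/10.
Take δ = min(2, ϵ/10). If 0 < |u + 4| < δ then both bounds hold and |u² − 16| ≤ 10|u + 4| < 10·(ϵ/10) = ϵ.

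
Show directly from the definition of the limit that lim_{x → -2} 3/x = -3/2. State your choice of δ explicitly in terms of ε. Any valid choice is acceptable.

Let ε > 0. We seek δ > 0 such that 0 < |x + 2| < δ implies |3/x + 3/2| < ε.
|3/x + 3/2| = 3·|-2 − x|/(2·|x|) = 3|x + 2|/(2|x|).
Require δ ≤ 1 so that |x| > 2 − 1 = 1, hence 2|x| > 2.
Then |3/x + 3/2| < 3|x + 2|/2, which is < ε when |x + 2| < (2/3)ε.
Take δ = min(1, (2/3)ε). Then 0 < |x + 2| < δ gives both |x + 2| < 1 and |x + 2| < (2/3)ε, so |3/x + 3/2| < ε.

δ = min(1, (2/3)ε)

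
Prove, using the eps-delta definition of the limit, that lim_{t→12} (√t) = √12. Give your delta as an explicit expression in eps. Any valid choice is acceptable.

delta = min(12, √12·eps)

Fix eps > 0. We want delta > 0 such that 0 < |t − 12| < delta implies |√t − √12| < eps.
Rationalise: √t − √12 = (t − 12)/(√t + √12), so |√t − √12| = |t − 12|/(√t + √12).
Restrict delta ≤ 12 so that |t − 12| < 12 forces t > 0, and then √t + √12 > √12.
Hence |√t − √12| < |t − 12|/√12, which is < eps once |t − 12| < √12·eps.
Take delta = min(12, √12·eps). If 0 < |t − 12| < delta then t > 0 and |√t − √12| < |t − 12|/√12 < eps.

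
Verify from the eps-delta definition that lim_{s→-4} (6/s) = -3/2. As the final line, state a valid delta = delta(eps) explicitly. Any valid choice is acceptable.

Suppose eps > 0. We seek delta > 0 such that 0 < |s + 4| < delta implies |6/s + 3/2| < eps.
|6/s + 3/2| = 6·|-4 − s|/(4·|s|) = 6|s + 4|/(4|s|).
Require delta ≤ 2 so that |s| > 4 − 2 = 2, hence 4|s| > 8.
Then |6/s + 3/2| < 6|s + 4|/8, which is < eps when |s + 4| < (4/3)eps.
Take delta = min(2, (4/3)eps). Then 0 < |s + 4| < delta gives both |s + 4| < 2 and |s + 4| < (4/3)eps, so |6/s + 3/2| < eps.

delta = min(2, (4/3)eps)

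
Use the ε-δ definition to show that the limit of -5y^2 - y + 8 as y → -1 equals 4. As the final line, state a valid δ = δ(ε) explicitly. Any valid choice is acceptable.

δ = min(1, ε/14)

Fix ε > 0. We want δ > 0 such that 0 < |y + 1| < δ implies |(-5y^2 - y + 8) − 4| < ε.
(-5y^2 - y + 8) − 4 = -5y^2 - y + 4 = (y + 1)(-5y + 4).
So |(-5y^2 - y + 8) − 4| = |y + 1|·|-5y + 4|.
Require δ ≤ 1. Then |y + 1| < 1 gives |y| < 2, and by the triangle inequality |-5y + 4| ≤ 5·2 + 4 = 14.
Hence |(-5y^2 - y + 8) − 4| ≤ 14|y + 1| < ε provided |y + 1| < ε/14.
Choosing δ = min(1, ε/14) ensures both conditions, hence |(-5y^2 - y + 8) − 4| < ε.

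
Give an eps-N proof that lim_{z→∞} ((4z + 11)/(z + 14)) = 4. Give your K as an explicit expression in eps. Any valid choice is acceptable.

Let eps > 0. We seek K > 0 such that z > K implies |(4z + 11)/(z + 14) − 4| < eps.
(4z + 11)/(z + 14) − 4 = ((4z + 11) − 4(z + 14)) / ((z + 14)) = -45/((z + 14)).
For z > 0 we have z + 14 > z, so |(4z + 11)/(z + 14) − 4| = 45/((z + 14)) < 45/(z) = 45/z.
Thus |(4z + 11)/(z + 14) − 4| < eps whenever z > 45/eps.
Take K = 45/eps. If z > K then |(4z + 11)/(z + 14) − 4| < 45/z < eps.

K = 45/eps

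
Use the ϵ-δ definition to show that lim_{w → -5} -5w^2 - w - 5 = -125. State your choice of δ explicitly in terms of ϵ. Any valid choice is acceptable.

Let ϵ > 0. We want δ > 0 such that 0 < |w + 5| < δ implies |(-5w^2 - w - 5) + 125| < ϵ.
(-5w^2 - w - 5) + 125 = -5w^2 - w + 120 = (w + 5)(-5w + 24).
So |(-5w^2 - w - 5) + 125| = |w + 5|·|-5w + 24|.
Assume first that |w + 5| < 1, so |w| < 6. Then |-5w + 24| ≤ 5·6 + 24 = 54.
Hence |(-5w^2 - w - 5) + 125| ≤ 54|w + 5| < ϵ provided |w + 5| < ϵ/54.
Take δ = min(1, ϵ/54). Then 0 < |w + 5| < δ gives both |w + 5| < 1 and |w + 5| < ϵ/54, so |(-5w^2 - w - 5) + 125| < ϵ.

δ = min(1, ϵ/54)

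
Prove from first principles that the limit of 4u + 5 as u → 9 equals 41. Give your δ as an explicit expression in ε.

Suppose ε > 0. We need δ > 0 so that 0 < |u − 9| < δ implies |(4u + 5) − 41| < ε.
Since (4u + 5) − 41 = 4(u − 9), we have |(4u + 5) − 41| = 4|u − 9|.
So 4|u − 9| < ε exactly when |u − 9| < ε/4.
Take δ = ε/4. If 0 < |u − 9| < δ then |(4u + 5) − 41| = 4|u − 9| < 4·(ε/4) = ε.

δ = ε/4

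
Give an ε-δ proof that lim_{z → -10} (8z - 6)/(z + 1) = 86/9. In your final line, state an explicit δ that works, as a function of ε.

Let ε > 0 be given. We want δ > 0 with 0 < |z + 10| < δ ⇒ |(8z - 6)/(z + 1) − (86/9)| < ε.
Combining over a common denominator, (8z - 6)/(z + 1) − (86/9) = [(8z - 6)·(-9) − (-86)·(z + 1)] / [(-9)·(z + 1)] = 14(z + 10) / ((-9)(z + 1)).
So |(8z - 6)/(z + 1) − (86/9)| = 14|z + 10| / (9·|z + 1|).
Restrict δ ≤ 9/2. Then |z + 10| < 9/2 gives |z + 1| = |(z + 10) + (-9)| ≥ 9 − 9/2 = 9/2.
Hence |(8z - 6)/(z + 1) − (86/9)| < 14|z + 10|/(9·(9/2)) = (28/81)|z + 10|, which is < ε once |z + 10| < (81/28)ε.
Take δ = min(9/2, (81/28)ε). Then 0 < |z + 10| < δ forces both bounds, so |(8z - 6)/(z + 1) − (86/9)| < ε.

δ = min(9/2, (81/28)ε)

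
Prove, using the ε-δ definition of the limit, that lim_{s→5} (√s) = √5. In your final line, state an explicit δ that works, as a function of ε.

δ = min(5, √5·ε)

Let ε > 0. We want δ > 0 such that 0 < |s − 5| < δ implies |√s − √5| < ε.
Multiplying by the conjugate, |√s − √5| = |s − 5|/(√s + √5).
Restrict δ ≤ 5 so that |s − 5| < 5 forces s > 0, and then √s + √5 > √5.
Hence |√s − √5| < |s − 5|/√5, which is < ε once |s − 5| < √5·ε.
Take δ = min(5, √5·ε). If 0 < |s − 5| < δ then s > 0 and |√s − √5| < |s − 5|/√5 < ε.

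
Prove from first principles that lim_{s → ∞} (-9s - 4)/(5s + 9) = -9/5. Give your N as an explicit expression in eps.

Suppose eps > 0. We seek N > 0 such that s > N implies |(-9s - 4)/(5s + 9) + 9/5| < eps.
(-9s - 4)/(5s + 9) + 9/5 = (5(-9s - 4) − (-9)(5s + 9)) / (5(5s + 9)) = 61/(5(5s + 9)).
For s > 0 we have 5s + 9 > 5s, so |(-9s - 4)/(5s + 9) + 9/5| = 61/(5(5s + 9)) < 61/(5·5s) = (61/25)/s.
Thus |(-9s - 4)/(5s + 9) + 9/5| < eps whenever s > (61/25)/eps.
Take N = (61/25)/eps. If s > N then |(-9s - 4)/(5s + 9) + 9/5| < (61/25)/s < eps.

N = (61/25)/eps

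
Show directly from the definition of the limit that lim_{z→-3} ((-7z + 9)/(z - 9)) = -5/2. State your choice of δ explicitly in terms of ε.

Let ε > 0. We want δ > 0 with 0 < |z + 3| < δ ⇒ |(-7z + 9)/(z - 9) + 5/2| < ε.
Combining over a common denominator, (-7z + 9)/(z - 9) + 5/2 = [(-7z + 9)·(-12) − 30·(z - 9)] / [(-12)·(z - 9)] = 54(z + 3) / ((-12)(z - 9)).
So |(-7z + 9)/(z - 9) + 5/2| = 54|z + 3| / (12·|z − 9|).
Restrict δ ≤ 6. Then |z + 3| < 6 gives |z − 9| = |(z + 3) + (-12)| ≥ 12 − 6 = 6.
Hence |(-7z + 9)/(z - 9) + 5/2| < 54|z + 3|/(12·6) = (3/4)|z + 3|, which is < ε once |z + 3| < (4/3)ε.
Take δ = min(6, (4/3)ε). Then 0 < |z + 3| < δ forces both bounds, so |(-7z + 9)/(z - 9) + 5/2| < ε.

δ = min(6, (4/3)ε)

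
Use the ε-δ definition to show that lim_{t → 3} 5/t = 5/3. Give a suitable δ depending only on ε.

δ = min(3/2, (9/10)ε)

Let ε > 0. We seek δ > 0 such that 0 < |t − 3| < δ implies |5/t − (5/3)| < ε.
|5/t − (5/3)| = 5·|3 − t|/(3·|t|) = 5|t − 3|/(3|t|).
Require δ ≤ 3/2 so that |t| > 3 − 3/2 = 3/2, hence 3|t| > 9/2.
Then |5/t − (5/3)| < 5|t − 3|/(9/2), which is < ε when |t − 3| < (9/10)ε.
Take δ = min(3/2, (9/10)ε). Then 0 < |t − 3| < δ gives both |t − 3| < 3/2 and |t − 3| < (9/10)ε, so |5/t − (5/3)| < ε.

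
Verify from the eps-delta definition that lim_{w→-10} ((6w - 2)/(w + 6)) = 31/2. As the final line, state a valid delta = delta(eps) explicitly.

delta = min(2, (4/19)eps)

Suppose eps > 0. We want delta > 0 with 0 < |w + 10| < delta ⇒ |(6w - 2)/(w + 6) − (31/2)| < eps.
Combining over a common denominator, (6w - 2)/(w + 6) − (31/2) = [(6w - 2)·(-4) − (-62)·(w + 6)] / [(-4)·(w + 6)] = 38(w + 10) / ((-4)(w + 6)).
So |(6w - 2)/(w + 6) − (31/2)| = 38|w + 10| / (4·|w + 6|).
Restrict delta ≤ 2. Then |w + 10| < 2 gives |w + 6| = |(w + 10) + (-4)| ≥ 4 − 2 = 2.
Hence |(6w - 2)/(w + 6) − (31/2)| < 38|w + 10|/(4·2) = (19/4)|w + 10|, which is < eps once |w + 10| < (4/19)eps.
Take delta = min(2, (4/19)eps). Then 0 < |w + 10| < delta forces both bounds, so |(6w - 2)/(w + 6) − (31/2)| < eps.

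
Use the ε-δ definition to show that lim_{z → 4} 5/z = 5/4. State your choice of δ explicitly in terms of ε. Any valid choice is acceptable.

δ = min(2, (8/5)ε)

Let ε > 0 be given. We seek δ > 0 such that 0 < |z − 4| < δ implies |5/z − (5/4)| < ε.
|5/z − (5/4)| = 5·|4 − z|/(4·|z|) = 5|z − 4|/(4|z|).
Restrict δ ≤ 2. Then |z − 4| < 2 gives |z| > 2, so 4|z| > 8.
Then |5/z − (5/4)| < 5|z − 4|/8, which is < ε when |z − 4| < (8/5)ε.
Take δ = min(2, (8/5)ε). Then 0 < |z − 4| < δ gives both |z − 4| < 2 and |z − 4| < (8/5)ε, so |5/z − (5/4)| < ε.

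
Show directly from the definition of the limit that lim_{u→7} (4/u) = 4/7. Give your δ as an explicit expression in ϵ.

δ = min(7/2, (49/8)ϵ)

Let ϵ > 0. We seek δ > 0 such that 0 < |u − 7| < δ implies |4/u − (4/7)| < ϵ.
|4/u − (4/7)| = 4·|7 − u|/(7·|u|) = 4|u − 7|/(7|u|).
Restrict δ ≤ 7/2. Then |u − 7| < 7/2 gives |u| > 7/2, so 7|u| > 49/2.
Then |4/u − (4/7)| < 4|u − 7|/(49/2), which is < ϵ when |u − 7| < (49/8)ϵ.
Take δ = min(7/2, (49/8)ϵ). Then 0 < |u − 7| < δ gives both |u − 7| < 7/2 and |u − 7| < (49/8)ϵ, so |4/u − (4/7)| < ϵ.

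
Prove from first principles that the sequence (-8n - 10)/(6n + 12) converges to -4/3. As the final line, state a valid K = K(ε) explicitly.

K = 1/ε

Let ε > 0 be given. For n ≥ 1, |(-8n - 10)/(6n + 12) + 4/3| = |36|/(6(6n + 12)) = 36/(6(6n + 12)).
Since 6n + 12 ≥ 6n for n ≥ 1, this is ≤ 36/(6·6n) = 1/n.
So |(-8n - 10)/(6n + 12) + 4/3| < ε whenever n > 1/ε.
Take K = 1/ε. If n > K then |(-8n - 10)/(6n + 12) + 4/3| ≤ 1/n < ε.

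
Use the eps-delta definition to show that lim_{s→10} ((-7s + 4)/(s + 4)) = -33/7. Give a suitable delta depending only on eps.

Suppose eps > 0. We want delta > 0 with 0 < |s − 10| < delta ⇒ |(-7s + 4)/(s + 4) + 33/7| < eps.
Combining over a common denominator, (-7s + 4)/(s + 4) + 33/7 = [(-7s + 4)·14 − (-66)·(s + 4)] / [14·(s + 4)] = -32(s − 10) / (14(s + 4)).
So |(-7s + 4)/(s + 4) + 33/7| = 32|s − 10| / (14·|s + 4|).
Require delta ≤ 7, so |s + 4| ≥ |14| − |s − 10| > 14 − 7 = 7.
Hence |(-7s + 4)/(s + 4) + 33/7| < 32|s − 10|/(14·7) = (16/49)|s − 10|, which is < eps once |s − 10| < (49/16)eps.
Take delta = min(7, (49/16)eps). Then 0 < |s − 10| < delta forces both bounds, so |(-7s + 4)/(s + 4) + 33/7| < eps.

delta = min(7, (49/16)eps)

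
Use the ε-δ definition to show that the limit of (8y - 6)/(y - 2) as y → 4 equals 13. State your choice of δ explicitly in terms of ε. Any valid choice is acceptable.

δ = min(1, (1/5)ε)

Fix ε > 0. We want δ > 0 with 0 < |y − 4| < δ ⇒ |(8y - 6)/(y - 2) − 13| < ε.
Combining over a common denominator, (8y - 6)/(y - 2) − 13 = [(8y - 6)·2 − 26·(y - 2)] / [2·(y - 2)] = -10(y − 4) / (2(y - 2)).
So |(8y - 6)/(y - 2) − 13| = 10|y − 4| / (2·|y − 2|).
Require δ ≤ 1, so |y − 2| ≥ |2| − |y − 4| > 2 − 1 = 1.
Hence |(8y - 6)/(y - 2) − 13| < 10|y − 4|/(2·1) = 5|y − 4|, which is < ε once |y − 4| < (1/5)ε.
Take δ = min(1, (1/5)ε). Then 0 < |y − 4| < δ forces both bounds, so |(8y - 6)/(y - 2) − 13| < ε.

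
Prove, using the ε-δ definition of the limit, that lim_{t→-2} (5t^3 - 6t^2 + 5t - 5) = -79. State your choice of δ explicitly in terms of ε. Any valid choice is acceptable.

δ = min(2, ε/181)

Suppose ε > 0. We want δ > 0 such that 0 < |t + 2| < δ implies |(5t^3 - 6t^2 + 5t - 5) + 79| < ε.
(5t^3 - 6t^2 + 5t - 5) + 79 = 5t^3 - 6t^2 + 5t + 74 = (t + 2)(5t^2 - 16t + 37).
So |(5t^3 - 6t^2 + 5t - 5) + 79| = |t + 2|·|5t^2 - 16t + 37|.
Require δ ≤ 2. Then |t + 2| < 2 gives |t| < 4, and by the triangle inequality |5t^2 - 16t + 37| ≤ 5·4^2 + 16·4 + 37 = 181.
Hence |(5t^3 - 6t^2 + 5t - 5) + 79| ≤ 181|t + 2| < ε provided |t + 2| < ε/181.
Choosing δ = min(2, ε/181) ensures both conditions, hence |(5t^3 - 6t^2 + 5t - 5) + 79| < ε.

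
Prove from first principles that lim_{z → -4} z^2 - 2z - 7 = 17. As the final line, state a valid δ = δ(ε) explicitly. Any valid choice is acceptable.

Let ε > 0 be given. We want δ > 0 such that 0 < |z + 4| < δ implies |(z^2 - 2z - 7) − 17| < ε.
(z^2 - 2z - 7) − 17 = z^2 - 2z - 24 = (z + 4)(z - 6).
So |(z^2 - 2z - 7) − 17| = |z + 4|·|z - 6|.
Assume first that |z + 4| < 2, so |z| < 6. Then |z - 6| ≤ 6 + 6 = 12.
Hence |(z^2 - 2z - 7) − 17| ≤ 12|z + 4| < ε provided |z + 4| < ε/12.
Take δ = min(2, ε/12). Then 0 < |z + 4| < δ gives both |z + 4| < 2 and |z + 4| < ε/12, so |(z^2 - 2z - 7) − 17| < ε.

δ = min(2, ε/12)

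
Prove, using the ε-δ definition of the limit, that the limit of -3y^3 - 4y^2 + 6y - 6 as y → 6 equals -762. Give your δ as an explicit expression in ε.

Let ε > 0. We want δ > 0 such that 0 < |y − 6| < δ implies |(-3y^3 - 4y^2 + 6y - 6) + 762| < ε.
(-3y^3 - 4y^2 + 6y - 6) + 762 = -3y^3 - 4y^2 + 6y + 756 = (y − 6)(-3y^2 - 22y - 126).
So |(-3y^3 - 4y^2 + 6y - 6) + 762| = |y − 6|·|-3y^2 - 22y - 126|.
Require δ ≤ 2. Then |y − 6| < 2 gives |y| < 8, and by the triangle inequality |-3y^2 - 22y - 126| ≤ 3·8^2 + 22·8 + 126 = 494.
Hence |(-3y^3 - 4y^2 + 6y - 6) + 762| ≤ 494|y − 6| < ε provided |y − 6| < ε/494.
Take δ = min(2, ε/494). Then 0 < |y − 6| < δ gives both |y − 6| < 2 and |y − 6| < ε/494, so |(-3y^3 - 4y^2 + 6y - 6) + 762| < ε.

δ = min(2, ε/494)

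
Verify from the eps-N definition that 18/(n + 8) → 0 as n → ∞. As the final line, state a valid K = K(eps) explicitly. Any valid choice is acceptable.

Let eps > 0 be given. For n ≥ 1, |18/(n + 8) − 0| = 18/(n + 8) ≤ 18/n.
We need 18/n < eps, i.e. n > 18/eps.
Take K = 18/eps. If n > K then |18/(n + 8)| ≤ 18/n < eps.

K = 18/eps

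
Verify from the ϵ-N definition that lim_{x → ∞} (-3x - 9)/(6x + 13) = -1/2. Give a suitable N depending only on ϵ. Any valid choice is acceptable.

N = (5/12)/ϵ

Fix ϵ > 0. We seek N > 0 such that x > N implies |(-3x - 9)/(6x + 13) + 1/2| < ϵ.
(-3x - 9)/(6x + 13) + 1/2 = (6(-3x - 9) − (-3)(6x + 13)) / (6(6x + 13)) = -15/(6(6x + 13)).
For x > 0 we have 6x + 13 > 6x, so |(-3x - 9)/(6x + 13) + 1/2| = 15/(6(6x + 13)) < 15/(6·6x) = (5/12)/x.
Thus |(-3x - 9)/(6x + 13) + 1/2| < ϵ whenever x > (5/12)/ϵ.
Take N = (5/12)/ϵ. If x > N then |(-3x - 9)/(6x + 13) + 1/2| < (5/12)/x < ϵ.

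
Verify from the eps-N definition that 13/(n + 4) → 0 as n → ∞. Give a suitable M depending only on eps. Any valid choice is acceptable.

M = 13/eps

Fix eps > 0. For n ≥ 1, |13/(n + 4) − 0| = 13/(n + 4) ≤ 13/n.
We need 13/n < eps, i.e. n > 13/eps.
Take M = 13/eps. If n > M then |13/(n + 4)| ≤ 13/n < eps.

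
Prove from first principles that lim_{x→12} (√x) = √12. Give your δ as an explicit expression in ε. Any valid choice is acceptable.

δ = min(12, √12·ε)

Let ε > 0 be given. We want δ > 0 such that 0 < |x − 12| < δ implies |√x − √12| < ε.
Rationalise: √x − √12 = (x − 12)/(√x + √12), so |√x − √12| = |x − 12|/(√x + √12).
Restrict δ ≤ 12 so that |x − 12| < 12 forces x > 0, and then √x + √12 > √12.
Hence |√x − √12| < |x − 12|/√12, which is < ε once |x − 12| < √12·ε.
Take δ = min(12, √12·ε). If 0 < |x − 12| < δ then x > 0 and |√x − √12| < |x − 12|/√12 < ε.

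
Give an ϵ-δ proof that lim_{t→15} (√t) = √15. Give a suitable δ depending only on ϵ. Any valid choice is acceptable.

δ = min(15, √15·ϵ)

Let ϵ > 0. We want δ > 0 such that 0 < |t − 15| < δ implies |√t − √15| < ϵ.
Multiplying by the conjugate, |√t − √15| = |t − 15|/(√t + √15).
Restrict δ ≤ 15 so that |t − 15| < 15 forces t > 0, and then √t + √15 > √15.
Hence |√t − √15| < |t − 15|/√15, which is < ϵ once |t − 15| < √15·ϵ.
Take δ = min(15, √15·ϵ). If 0 < |t − 15| < δ then t > 0 and |√t − √15| < |t − 15|/√15 < ϵ.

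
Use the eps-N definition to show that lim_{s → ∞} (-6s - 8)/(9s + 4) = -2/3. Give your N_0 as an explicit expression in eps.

Suppose eps > 0. We seek N_0 > 0 such that s > N_0 implies |(-6s - 8)/(9s + 4) + 2/3| < eps.
(-6s - 8)/(9s + 4) + 2/3 = (9(-6s - 8) − (-6)(9s + 4)) / (9(9s + 4)) = -48/(9(9s + 4)).
For s > 0 we have 9s + 4 > 9s, so |(-6s - 8)/(9s + 4) + 2/3| = 48/(9(9s + 4)) < 48/(9·9s) = (16/27)/s.
Thus |(-6s - 8)/(9s + 4) + 2/3| < eps whenever s > (16/27)/eps.
Take N_0 = (16/27)/eps. If s > N_0 then |(-6s - 8)/(9s + 4) + 2/3| < (16/27)/s < eps.

N_0 = (16/27)/eps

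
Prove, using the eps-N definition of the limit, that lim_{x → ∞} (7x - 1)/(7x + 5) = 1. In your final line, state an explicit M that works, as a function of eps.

Let eps > 0. We seek M > 0 such that x > M implies |(7x - 1)/(7x + 5) − 1| < eps.
(7x - 1)/(7x + 5) − 1 = (7(7x - 1) − 7(7x + 5)) / (7(7x + 5)) = -42/(7(7x + 5)).
For x > 0 we have 7x + 5 > 7x, so |(7x - 1)/(7x + 5) − 1| = 42/(7(7x + 5)) < 42/(7·7x) = (6/7)/x.
Thus |(7x - 1)/(7x + 5) − 1| < eps whenever x > (6/7)/eps.
Take M = (6/7)/eps. If x > M then |(7x - 1)/(7x + 5) − 1| < (6/7)/x < eps.

M = (6/7)/eps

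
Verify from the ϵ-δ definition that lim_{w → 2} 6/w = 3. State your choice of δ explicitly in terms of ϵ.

δ = min(1, (1/3)ϵ)

Let ϵ > 0 be given. We seek δ > 0 such that 0 < |w − 2| < δ implies |6/w − 3| < ϵ.
|6/w − 3| = 6·|2 − w|/(2·|w|) = 6|w − 2|/(2|w|).
Restrict δ ≤ 1. Then |w − 2| < 1 gives |w| > 1, so 2|w| > 2.
Then |6/w − 3| < 6|w − 2|/2, which is < ϵ when |w − 2| < (1/3)ϵ.
Take δ = min(1, (1/3)ϵ). Then 0 < |w − 2| < δ gives both |w − 2| < 1 and |w − 2| < (1/3)ϵ, so |6/w − 3| < ϵ.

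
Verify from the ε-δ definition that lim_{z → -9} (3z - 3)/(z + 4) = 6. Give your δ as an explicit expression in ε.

δ = min(5/2, (5/6)ε)

Let ε > 0 be given. We want δ > 0 with 0 < |z + 9| < δ ⇒ |(3z - 3)/(z + 4) − 6| < ε.
Combining over a common denominator, (3z - 3)/(z + 4) − 6 = [(3z - 3)·(-5) − (-30)·(z + 4)] / [(-5)·(z + 4)] = 15(z + 9) / ((-5)(z + 4)).
So |(3z - 3)/(z + 4) − 6| = 15|z + 9| / (5·|z + 4|).
Require δ ≤ 5/2, so |z + 4| ≥ |-5| − |z + 9| > 5 − 5/2 = 5/2.
Hence |(3z - 3)/(z + 4) − 6| < 15|z + 9|/(5·(5/2)) = (6/5)|z + 9|, which is < ε once |z + 9| < (5/6)ε.
Take δ = min(5/2, (5/6)ε). Then 0 < |z + 9| < δ forces both bounds, so |(3z - 3)/(z + 4) − 6| < ε.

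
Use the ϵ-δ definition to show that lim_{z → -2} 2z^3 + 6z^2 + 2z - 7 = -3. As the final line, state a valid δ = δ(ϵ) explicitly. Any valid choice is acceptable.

Let ϵ > 0 be given. We want δ > 0 such that 0 < |z + 2| < δ implies |(2z^3 + 6z^2 + 2z - 7) + 3| < ϵ.
(2z^3 + 6z^2 + 2z - 7) + 3 = 2z^3 + 6z^2 + 2z - 4 = (z + 2)(2z^2 + 2z - 2).
So |(2z^3 + 6z^2 + 2z - 7) + 3| = |z + 2|·|2z^2 + 2z - 2|.
Require δ ≤ 2. Then |z + 2| < 2 gives |z| < 4, and by the triangle inequality |2z^2 + 2z - 2| ≤ 2·4^2 + 2·4 + 2 = 42.
Hence |(2z^3 + 6z^2 + 2z - 7) + 3| ≤ 42|z + 2| < ϵ provided |z + 2| < ϵ/42.
Take δ = min(2, ϵ/42). Then 0 < |z + 2| < δ gives both |z + 2| < 2 and |z + 2| < ϵ/42, so |(2z^3 + 6z^2 + 2z - 7) + 3| < ϵ.

δ = min(2, ϵ/42)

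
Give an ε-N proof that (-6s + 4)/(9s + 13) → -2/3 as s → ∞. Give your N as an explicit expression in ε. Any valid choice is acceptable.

N = (38/27)/ε

Suppose ε > 0. We seek N > 0 such that s > N implies |(-6s + 4)/(9s + 13) + 2/3| < ε.
(-6s + 4)/(9s + 13) + 2/3 = (9(-6s + 4) − (-6)(9s + 13)) / (9(9s + 13)) = 114/(9(9s + 13)).
For s > 0 we have 9s + 13 > 9s, so |(-6s + 4)/(9s + 13) + 2/3| = 114/(9(9s + 13)) < 114/(9·9s) = (38/27)/s.
Thus |(-6s + 4)/(9s + 13) + 2/3| < ε whenever s > (38/27)/ε.
Take N = (38/27)/ε. If s > N then |(-6s + 4)/(9s + 13) + 2/3| < (38/27)/s < ε.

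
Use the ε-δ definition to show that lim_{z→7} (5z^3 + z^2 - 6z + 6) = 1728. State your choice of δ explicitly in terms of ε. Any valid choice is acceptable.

δ = min(1, ε/854)

Let ε > 0 be given. We want δ > 0 such that 0 < |z − 7| < δ implies |(5z^3 + z^2 - 6z + 6) − 1728| < ε.
(5z^3 + z^2 - 6z + 6) − 1728 = 5z^3 + z^2 - 6z - 1722 = (z − 7)(5z^2 + 36z + 246).
So |(5z^3 + z^2 - 6z + 6) − 1728| = |z − 7|·|5z^2 + 36z + 246|.
Assume first that |z − 7| < 1, so |z| < 8. Then |5z^2 + 36z + 246| ≤ 5·8^2 + 36·8 + 246 = 854.
Hence |(5z^3 + z^2 - 6z + 6) − 1728| ≤ 854|z − 7| < ε provided |z − 7| < ε/854.
Choosing δ = min(1, ε/854) ensures both conditions, hence |(5z^3 + z^2 - 6z + 6) − 1728| < ε.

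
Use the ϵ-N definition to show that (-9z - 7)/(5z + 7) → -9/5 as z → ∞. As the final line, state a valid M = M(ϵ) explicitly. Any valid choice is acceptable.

Let ϵ > 0. We seek M > 0 such that z > M implies |(-9z - 7)/(5z + 7) + 9/5| < ϵ.
(-9z - 7)/(5z + 7) + 9/5 = (5(-9z - 7) − (-9)(5z + 7)) / (5(5z + 7)) = 28/(5(5z + 7)).
For z > 0 we have 5z + 7 > 5z, so |(-9z - 7)/(5z + 7) + 9/5| = 28/(5(5z + 7)) < 28/(5·5z) = (28/25)/z.
Thus |(-9z - 7)/(5z + 7) + 9/5| < ϵ whenever z > (28/25)/ϵ.
Take M = (28/25)/ϵ. If z > M then |(-9z - 7)/(5z + 7) + 9/5| < (28/25)/z < ϵ.

M = (28/25)/ϵ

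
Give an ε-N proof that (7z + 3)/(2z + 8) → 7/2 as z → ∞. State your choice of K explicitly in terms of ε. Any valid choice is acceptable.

Fix ε > 0. We seek K > 0 such that z > K implies |(7z + 3)/(2z + 8) − (7/2)| < ε.
(7z + 3)/(2z + 8) − (7/2) = (2(7z + 3) − 7(2z + 8)) / (2(2z + 8)) = -50/(2(2z + 8)).
For z > 0 we have 2z + 8 > 2z, so |(7z + 3)/(2z + 8) − (7/2)| = 50/(2(2z + 8)) < 50/(2·2z) = (25/2)/z.
Thus |(7z + 3)/(2z + 8) − (7/2)| < ε whenever z > (25/2)/ε.
Take K = (25/2)/ε. If z > K then |(7z + 3)/(2z + 8) − (7/2)| < (25/2)/z < ε.

K = (25/2)/ε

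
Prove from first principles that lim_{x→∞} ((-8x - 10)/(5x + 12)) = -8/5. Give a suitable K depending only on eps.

K = (46/25)/eps

Let eps > 0. We seek K > 0 such that x > K implies |(-8x - 10)/(5x + 12) + 8/5| < eps.
(-8x - 10)/(5x + 12) + 8/5 = (5(-8x - 10) − (-8)(5x + 12)) / (5(5x + 12)) = 46/(5(5x + 12)).
For x > 0 we have 5x + 12 > 5x, so |(-8x - 10)/(5x + 12) + 8/5| = 46/(5(5x + 12)) < 46/(5·5x) = (46/25)/x.
Thus |(-8x - 10)/(5x + 12) + 8/5| < eps whenever x > (46/25)/eps.
Take K = (46/25)/eps. If x > K then |(-8x - 10)/(5x + 12) + 8/5| < (46/25)/x < eps.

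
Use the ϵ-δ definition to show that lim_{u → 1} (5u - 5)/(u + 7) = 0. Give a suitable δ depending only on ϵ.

Fix ϵ > 0. We want δ > 0 with 0 < |u − 1| < δ ⇒ |(5u - 5)/(u + 7) − 0| < ϵ.
Combining over a common denominator, (5u - 5)/(u + 7) − 0 = [(5u - 5)·8 − 0·(u + 7)] / [8·(u + 7)] = 40(u − 1) / (8(u + 7)).
So |(5u - 5)/(u + 7) − 0| = 40|u − 1| / (8·|u + 7|).
Restrict δ ≤ 4. Then |u − 1| < 4 gives |u + 7| = |(u − 1) + 8| ≥ 8 − 4 = 4.
Hence |(5u - 5)/(u + 7) − 0| < 40|u − 1|/(8·4) = (5/4)|u − 1|, which is < ϵ once |u − 1| < (4/5)ϵ.
Take δ = min(4, (4/5)ϵ). Then 0 < |u − 1| < δ forces both bounds, so |(5u - 5)/(u + 7) − 0| < ϵ.

δ = min(4, (4/5)ϵ)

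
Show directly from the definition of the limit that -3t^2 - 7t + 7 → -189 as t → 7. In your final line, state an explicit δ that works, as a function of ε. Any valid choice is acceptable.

δ = min(2, ε/55)

Let ε > 0. We want δ > 0 such that 0 < |t − 7| < δ implies |(-3t^2 - 7t + 7) + 189| < ε.
(-3t^2 - 7t + 7) + 189 = -3t^2 - 7t + 196 = (t − 7)(-3t - 28).
So |(-3t^2 - 7t + 7) + 189| = |t − 7|·|-3t - 28|.
Assume first that |t − 7| < 2, so |t| < 9. Then |-3t - 28| ≤ 3·9 + 28 = 55.
Hence |(-3t^2 - 7t + 7) + 189| ≤ 55|t − 7| < ε provided |t − 7| < ε/55.
Choosing δ = min(2, ε/55) ensures both conditions, hence |(-3t^2 - 7t + 7) + 189| < ε.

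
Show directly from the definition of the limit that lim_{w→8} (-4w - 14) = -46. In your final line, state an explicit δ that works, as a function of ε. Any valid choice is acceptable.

δ = ε/4

Suppose ε > 0. We need δ > 0 so that 0 < |w − 8| < δ implies |(-4w - 14) + 46| < ε.
|(-4w - 14) + 46| = |-4w + 32| = 4|w − 8|.
Thus it suffices that |w − 8| < ε/4.
Choosing δ = ε/4 gives |(-4w - 14) + 46| = 4|w − 8| < ε whenever |w − 8| < δ.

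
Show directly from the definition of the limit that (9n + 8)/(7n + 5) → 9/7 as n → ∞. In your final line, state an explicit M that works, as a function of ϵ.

M = (11/49)/ϵ

Let ϵ > 0. For n ≥ 1, |(9n + 8)/(7n + 5) − (9/7)| = |11|/(7(7n + 5)) = 11/(7(7n + 5)).
Since 7n + 5 ≥ 7n for n ≥ 1, this is ≤ 11/(7·7n) = (11/49)/n.
So |(9n + 8)/(7n + 5) − (9/7)| < ϵ whenever n > (11/49)/ϵ.
Take M = (11/49)/ϵ. If n > M then |(9n + 8)/(7n + 5) − (9/7)| ≤ (11/49)/n < ϵ.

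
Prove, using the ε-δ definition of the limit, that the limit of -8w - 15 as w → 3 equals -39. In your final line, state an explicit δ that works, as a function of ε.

Fix ε > 0. We need δ > 0 so that 0 < |w − 3| < δ implies |(-8w - 15) + 39| < ε.
Since (-8w - 15) + 39 = -8(w − 3), we have |(-8w - 15) + 39| = 8|w − 3|.
So 8|w − 3| < ε exactly when |w − 3| < ε/8.
Choosing δ = ε/8 gives |(-8w - 15) + 39| = 8|w − 3| < ε whenever |w − 3| < δ.

δ = ε/8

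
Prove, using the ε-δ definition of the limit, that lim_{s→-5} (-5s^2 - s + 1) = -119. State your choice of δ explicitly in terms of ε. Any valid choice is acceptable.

Fix ε > 0. We want δ > 0 such that 0 < |s + 5| < δ implies |(-5s^2 - s + 1) + 119| < ε.
(-5s^2 - s + 1) + 119 = -5s^2 - s + 120 = (s + 5)(-5s + 24).
So |(-5s^2 - s + 1) + 119| = |s + 5|·|-5s + 24|.
Require δ ≤ 2. Then |s + 5| < 2 gives |s| < 7, and by the triangle inequality |-5s + 24| ≤ 5·7 + 24 = 59.
Hence |(-5s^2 - s + 1) + 119| ≤ 59|s + 5| < ε provided |s + 5| < ε/59.
Take δ = min(2, ε/59). Then 0 < |s + 5| < δ gives both |s + 5| < 2 and |s + 5| < ε/59, so |(-5s^2 - s + 1) + 119| < ε.

δ = min(2, ε/59)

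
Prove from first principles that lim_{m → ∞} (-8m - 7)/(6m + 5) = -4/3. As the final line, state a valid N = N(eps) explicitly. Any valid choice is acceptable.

N = (1/18)/eps

Let eps > 0 be given. For m ≥ 1, |(-8m - 7)/(6m + 5) + 4/3| = |-2|/(6(6m + 5)) = 2/(6(6m + 5)).
Since 6m + 5 ≥ 6m for m ≥ 1, this is ≤ 2/(6·6m) = (1/18)/m.
So |(-8m - 7)/(6m + 5) + 4/3| < eps whenever m > (1/18)/eps.
Take N = (1/18)/eps. If m > N then |(-8m - 7)/(6m + 5) + 4/3| ≤ (1/18)/m < eps.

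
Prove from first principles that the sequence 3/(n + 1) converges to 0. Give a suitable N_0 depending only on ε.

Suppose ε > 0. For n ≥ 1, |3/(n + 1) − 0| = 3/(n + 1) ≤ 3/n.
We need 3/n < ε, i.e. n > 3/ε.
Take N_0 = 3/ε. If n > N_0 then |3/(n + 1)| ≤ 3/n < ε.

N_0 = 3/ε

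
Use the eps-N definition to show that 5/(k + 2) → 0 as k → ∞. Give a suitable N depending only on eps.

N = 5/eps

Let eps > 0 be given. For k ≥ 1, |5/(k + 2) − 0| = 5/(k + 2) ≤ 5/k.
We need 5/k < eps, i.e. k > 5/eps.
Take N = 5/eps. If k > N then |5/(k + 2)| ≤ 5/k < eps.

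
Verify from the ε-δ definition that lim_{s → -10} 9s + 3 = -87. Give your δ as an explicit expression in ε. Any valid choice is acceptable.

δ = ε/9

Fix ε > 0. We need δ > 0 so that 0 < |s + 10| < δ implies |(9s + 3) + 87| < ε.
|(9s + 3) + 87| = |9s + 90| = 9|s + 10|.
So 9|s + 10| < ε exactly when |s + 10| < ε/9.
Choosing δ = ε/9 gives |(9s + 3) + 87| = 9|s + 10| < ε whenever |s + 10| < δ.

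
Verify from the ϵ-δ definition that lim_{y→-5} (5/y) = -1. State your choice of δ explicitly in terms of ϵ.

Let ϵ > 0. We seek δ > 0 such that 0 < |y + 5| < δ implies |5/y + 1| < ϵ.
|5/y + 1| = 5·|-5 − y|/(5·|y|) = 5|y + 5|/(5|y|).
Require δ ≤ 5/2 so that |y| > 5 − 5/2 = 5/2, hence 5|y| > 25/2.
Then |5/y + 1| < 5|y + 5|/(25/2), which is < ϵ when |y + 5| < (5/2)ϵ.
Take δ = min(5/2, (5/2)ϵ). Then 0 < |y + 5| < δ gives both |y + 5| < 5/2 and |y + 5| < (5/2)ϵ, so |5/y + 1| < ϵ.

δ = min(5/2, (5/2)ϵ)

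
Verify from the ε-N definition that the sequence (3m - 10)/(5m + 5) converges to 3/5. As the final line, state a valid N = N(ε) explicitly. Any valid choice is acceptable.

Suppose ε > 0. For m ≥ 1, |(3m - 10)/(5m + 5) − (3/5)| = |-65|/(5(5m + 5)) = 65/(5(5m + 5)).
Since 5m + 5 ≥ 5m for m ≥ 1, this is ≤ 65/(5·5m) = (13/5)/m.
So |(3m - 10)/(5m + 5) − (3/5)| < ε whenever m > (13/5)/ε.
Take N = (13/5)/ε. If m > N then |(3m - 10)/(5m + 5) − (3/5)| ≤ (13/5)/m < ε.

N = (13/5)/ε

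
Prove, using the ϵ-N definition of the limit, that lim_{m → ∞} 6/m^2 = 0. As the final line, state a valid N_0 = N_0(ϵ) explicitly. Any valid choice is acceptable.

N_0 = (6/ϵ)^{1/2}

Let ϵ > 0 be given. For m ≥ 1, |6/m^2 − 0| = 6/m^2.
6/m^2 < ϵ ⇔ m^2 > 6/ϵ ⇔ m > (6/ϵ)^{1/2}.
Take N_0 = (6/ϵ)^{1/2}. Then m > N_0 implies 6/m^2 < ϵ.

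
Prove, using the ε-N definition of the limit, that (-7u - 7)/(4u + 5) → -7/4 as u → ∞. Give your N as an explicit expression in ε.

N = (7/16)/ε

Suppose ε > 0. We seek N > 0 such that u > N implies |(-7u - 7)/(4u + 5) + 7/4| < ε.
(-7u - 7)/(4u + 5) + 7/4 = (4(-7u - 7) − (-7)(4u + 5)) / (4(4u + 5)) = 7/(4(4u + 5)).
For u > 0 we have 4u + 5 > 4u, so |(-7u - 7)/(4u + 5) + 7/4| = 7/(4(4u + 5)) < 7/(4·4u) = (7/16)/u.
Thus |(-7u - 7)/(4u + 5) + 7/4| < ε whenever u > (7/16)/ε.
Take N = (7/16)/ε. If u > N then |(-7u - 7)/(4u + 5) + 7/4| < (7/16)/u < ε.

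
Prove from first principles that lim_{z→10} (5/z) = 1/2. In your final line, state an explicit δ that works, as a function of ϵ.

Suppose ϵ > 0. We seek δ > 0 such that 0 < |z − 10| < δ implies |5/z − (1/2)| < ϵ.
|5/z − (1/2)| = 5·|10 − z|/(10·|z|) = 5|z − 10|/(10|z|).
Restrict δ ≤ 5. Then |z − 10| < 5 gives |z| > 5, so 10|z| > 50.
Then |5/z − (1/2)| < 5|z − 10|/50, which is < ϵ when |z − 10| < 10ϵ.
Take δ = min(5, 10ϵ). Then 0 < |z − 10| < δ gives both |z − 10| < 5 and |z − 10| < 10ϵ, so |5/z − (1/2)| < ϵ.

δ = min(5, 10ϵ)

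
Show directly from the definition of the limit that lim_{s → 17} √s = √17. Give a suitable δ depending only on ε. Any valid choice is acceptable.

Let ε > 0. We want δ > 0 such that 0 < |s − 17| < δ implies |√s − √17| < ε.
Multiplying by the conjugate, |√s − √17| = |s − 17|/(√s + √17).
Restrict δ ≤ 17 so that |s − 17| < 17 forces s > 0, and then √s + √17 > √17.
Hence |√s − √17| < |s − 17|/√17, which is < ε once |s − 17| < √17·ε.
Take δ = min(17, √17·ε). If 0 < |s − 17| < δ then s > 0 and |√s − √17| < |s − 17|/√17 < ε.

δ = min(17, √17·ε)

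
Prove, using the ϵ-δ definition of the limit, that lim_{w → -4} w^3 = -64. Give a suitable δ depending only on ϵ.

Fix ϵ > 0. We seek δ > 0 with 0 < |w + 4| < δ ⇒ |w^3 + 64| < ϵ.
Factor: w^3 + 64 = (w + 4)(w^2 - 4w + 16), so |w^3 + 64| = |w + 4|·|w^2 - 4w + 16|.
Restrict δ ≤ 2. Then |w + 4| < 2 gives |w| < 6, so by the triangle inequality |w^2 - 4w + 16| ≤ 6^2 + 4·6 + 16 = 76.
Hence |w^3 + 64| ≤ 76|w + 4|, which is < ϵ once |w + 4| < ϵ/76.
Take δ = min(2, ϵ/76). If 0 < |w + 4| < δ then both bounds hold and |w^3 + 64| ≤ 76|w + 4| < 76·(ϵ/76) = ϵ.

δ = min(2, ϵ/76)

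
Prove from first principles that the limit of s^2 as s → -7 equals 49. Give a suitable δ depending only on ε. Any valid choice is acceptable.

δ = min(1, ε/15)

Suppose ε > 0. We seek δ > 0 with 0 < |s + 7| < δ ⇒ |s^2 − 49| < ε.
Factor: s^2 − 49 = (s + 7)(s - 7), so |s^2 − 49| = |s + 7|·|s - 7|.
Restrict δ ≤ 1. Then |s + 7| < 1 gives |s| < 8, so by the triangle inequality |s - 7| ≤ 8 + 7 = 15.
Hence |s^2 − 49| ≤ 15|s + 7|, which is < ε once |s + 7| < ε/15.
Take δ = min(1, ε/15). If 0 < |s + 7| < δ then both bounds hold and |s^2 − 49| ≤ 15|s + 7| < 15·(ε/15) = ε.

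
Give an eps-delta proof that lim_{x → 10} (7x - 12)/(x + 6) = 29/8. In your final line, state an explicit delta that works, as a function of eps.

delta = min(8, (64/27)eps)

Suppose eps > 0. We want delta > 0 with 0 < |x − 10| < delta ⇒ |(7x - 12)/(x + 6) − (29/8)| < eps.
Combining over a common denominator, (7x - 12)/(x + 6) − (29/8) = [(7x - 12)·16 − 58·(x + 6)] / [16·(x + 6)] = 54(x − 10) / (16(x + 6)).
So |(7x - 12)/(x + 6) − (29/8)| = 54|x − 10| / (16·|x + 6|).
Require delta ≤ 8, so |x + 6| ≥ |16| − |x − 10| > 16 − 8 = 8.
Hence |(7x - 12)/(x + 6) − (29/8)| < 54|x − 10|/(16·8) = (27/64)|x − 10|, which is < eps once |x − 10| < (64/27)eps.
Take delta = min(8, (64/27)eps). Then 0 < |x − 10| < delta forces both bounds, so |(7x - 12)/(x + 6) − (29/8)| < eps.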